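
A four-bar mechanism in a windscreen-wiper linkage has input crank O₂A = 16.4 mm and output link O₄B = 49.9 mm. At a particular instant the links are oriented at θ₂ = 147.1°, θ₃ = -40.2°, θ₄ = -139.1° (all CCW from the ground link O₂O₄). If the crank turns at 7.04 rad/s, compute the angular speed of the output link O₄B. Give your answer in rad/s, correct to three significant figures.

0.298

ω₂ = 7.04 rad/s
Differentiating the loop-closure r₂e^{iθ₂}+r₃e^{iθ₃}=r₁+r₄e^{iθ₄} gives r₂ω₂e^{iθ₂}+r₃ω₃e^{iθ₃}=r₄ω₄e^{iθ₄}.
Eliminating the other unknown: ω₄ = r₂ω₂ sin(θ₂−θ₃) / [r₄ sin(θ₄−θ₃)].
Numerator sine = -0.12706; denominator sine = -0.98796.
Result = 0.0164·7.04·(-0.12706) / (0.0499·(-0.98796)) = +0.29758 rad/s; magnitude 0.29758 rad/s.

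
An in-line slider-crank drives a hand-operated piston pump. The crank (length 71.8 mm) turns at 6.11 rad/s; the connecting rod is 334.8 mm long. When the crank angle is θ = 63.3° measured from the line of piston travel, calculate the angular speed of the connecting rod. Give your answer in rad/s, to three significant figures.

0.600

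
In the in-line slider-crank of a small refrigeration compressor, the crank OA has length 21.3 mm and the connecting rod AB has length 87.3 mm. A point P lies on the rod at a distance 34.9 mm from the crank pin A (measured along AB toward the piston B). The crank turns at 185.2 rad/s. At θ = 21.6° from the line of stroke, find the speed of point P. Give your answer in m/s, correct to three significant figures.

ω = 185.2 rad/s.  Crank-pin speed |V_A| = rω = 3.9448 m/s, perpendicular to OA.
Rod angle: sinφ = −(r/L) sinθ ⇒ φ = -5.153°; ω_rod = −rω cosθ/√(L²−r²sin²θ) = -42.184 rad/s.
V_P = V_A + ω_rod × AP, with AP = 0.0349 m along the rod.
Components: V_Px = −rω sinθ − a·ω_rod·sinφ = -1.5844 m/s;  V_Py = rω cosθ + a·ω_rod·cosφ = +2.2015 m/s.
|V_P| = √(V_Px² + V_Py²) = 2.7124 m/s.

2.71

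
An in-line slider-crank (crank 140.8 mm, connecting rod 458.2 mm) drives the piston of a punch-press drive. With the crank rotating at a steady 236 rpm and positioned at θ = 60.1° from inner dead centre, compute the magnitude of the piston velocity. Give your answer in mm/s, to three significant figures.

3500

ω = 2π·236/60 = 24.71 rad/s
For an in-line slider-crank, x = r cosθ + √(L² − r² sin²θ), so v = −rω sinθ·[1 + r cosθ/√(L² − r² sin²θ)].
With r = 0.1408 m, L = 0.4582 m, θ = 60.1°: √(L² − r² sin²θ) = 0.44164 m.
v = −0.1408·24.71·0.86690·[1 + 0.1408·0.49849/0.44164] = -3.4959 m/s.
|v| = 3.4959 m/s = 3495.9 mm/s.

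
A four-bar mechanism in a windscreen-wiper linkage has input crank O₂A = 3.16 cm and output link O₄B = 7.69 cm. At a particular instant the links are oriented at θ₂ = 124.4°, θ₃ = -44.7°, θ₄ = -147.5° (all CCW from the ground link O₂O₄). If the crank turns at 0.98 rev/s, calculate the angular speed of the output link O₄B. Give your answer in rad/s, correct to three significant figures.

ω₂ = 6.158 rad/s (from 0.98 rev/s).
Differentiating the loop-closure r₂e^{iθ₂}+r₃e^{iθ₃}=r₁+r₄e^{iθ₄} gives r₂ω₂e^{iθ₂}+r₃ω₃e^{iθ₃}=r₄ω₄e^{iθ₄}.
Eliminating the other unknown: ω₄ = r₂ω₂ sin(θ₂−θ₃) / [r₄ sin(θ₄−θ₃)].
Numerator sine = +0.18910; denominator sine = -0.97515.
Result = 0.0316·6.158·(+0.18910) / (0.0769·(-0.97515)) = -0.49066 rad/s; magnitude 0.49066 rad/s.

0.491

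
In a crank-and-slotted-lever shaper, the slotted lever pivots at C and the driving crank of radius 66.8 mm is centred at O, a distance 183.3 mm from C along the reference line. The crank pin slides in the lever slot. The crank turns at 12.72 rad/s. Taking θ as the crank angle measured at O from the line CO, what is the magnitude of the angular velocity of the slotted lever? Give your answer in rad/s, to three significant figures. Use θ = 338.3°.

ω = 12.72 rad/s
Crank pin A relative to C: A = (d + r cosθ, r sinθ); lever angle φ = atan2(r sinθ, d + r cosθ).
Differentiating tanφ: φ̇ = rω(d cosθ + r)/(d² + r² + 2dr cosθ).
d² + r² + 2dr cosθ = |CA|² = 0.0608145 m²;  d cosθ + r = +0.23711 m.
|ω_lever| = |0.0668·12.72·+0.23711| / 0.0608145 = 3.3129 rad/s.

3.31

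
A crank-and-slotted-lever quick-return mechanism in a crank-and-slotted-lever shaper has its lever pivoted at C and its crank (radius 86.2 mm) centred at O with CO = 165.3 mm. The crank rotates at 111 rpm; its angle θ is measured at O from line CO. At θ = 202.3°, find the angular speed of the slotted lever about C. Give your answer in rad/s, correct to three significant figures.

ω = 11.62 rad/s (from 111 rpm).
Crank pin A relative to C: A = (d + r cosθ, r sinθ); lever angle φ = atan2(r sinθ, d + r cosθ).
Differentiating tanφ: φ̇ = rω(d cosθ + r)/(d² + r² + 2dr cosθ).
d² + r² + 2dr cosθ = |CA|² = 0.00838816 m²;  d cosθ + r = -0.066737 m.
|ω_lever| = |0.0862·11.62·-0.066737| / 0.00838816 = 7.9719 rad/s.

7.97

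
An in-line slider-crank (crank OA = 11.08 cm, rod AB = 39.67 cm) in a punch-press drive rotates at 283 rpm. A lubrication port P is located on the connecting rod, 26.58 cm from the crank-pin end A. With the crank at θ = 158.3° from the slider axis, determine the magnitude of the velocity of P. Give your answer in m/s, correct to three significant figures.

ω = 29.64 rad/s.  Crank-pin speed |V_A| = rω = 3.2836 m/s, perpendicular to OA.
Rod angle: sinφ = −(r/L) sinθ ⇒ φ = -5.928°; ω_rod = −rω cosθ/√(L²−r²sin²θ) = +7.7321 rad/s.
V_P = V_A + ω_rod × AP, with AP = 0.2658 m along the rod.
Components: V_Px = −rω sinθ − a·ω_rod·sinφ = -1.0019 m/s;  V_Py = rω cosθ + a·ω_rod·cosφ = -1.0067 m/s.
|V_P| = √(V_Px² + V_Py²) = 1.4203 m/s.

1.42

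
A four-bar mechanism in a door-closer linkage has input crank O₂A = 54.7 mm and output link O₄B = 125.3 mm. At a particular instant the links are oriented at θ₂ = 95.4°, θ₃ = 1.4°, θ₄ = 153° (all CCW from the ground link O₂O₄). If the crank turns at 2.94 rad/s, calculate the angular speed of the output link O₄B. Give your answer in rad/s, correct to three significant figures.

2.69

ω₂ = 2.94 rad/s
Differentiating the loop-closure r₂e^{iθ₂}+r₃e^{iθ₃}=r₁+r₄e^{iθ₄} gives r₂ω₂e^{iθ₂}+r₃ω₃e^{iθ₃}=r₄ω₄e^{iθ₄}.
Eliminating the other unknown: ω₄ = r₂ω₂ sin(θ₂−θ₃) / [r₄ sin(θ₄−θ₃)].
Numerator sine = +0.99756; denominator sine = +0.47562.
Result = 0.0547·2.94·(+0.99756) / (0.1253·(+0.47562)) = +2.6919 rad/s; magnitude 2.6919 rad/s.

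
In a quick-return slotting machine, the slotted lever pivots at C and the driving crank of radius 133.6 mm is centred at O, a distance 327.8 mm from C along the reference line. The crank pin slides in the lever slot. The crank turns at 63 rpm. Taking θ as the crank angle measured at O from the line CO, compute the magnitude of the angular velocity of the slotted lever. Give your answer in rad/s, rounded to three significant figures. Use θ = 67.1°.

ω = 6.597 rad/s (from 63 rpm).
Crank pin A relative to C: A = (d + r cosθ, r sinθ); lever angle φ = atan2(r sinθ, d + r cosθ).
Differentiating tanφ: φ̇ = rω(d cosθ + r)/(d² + r² + 2dr cosθ).
d² + r² + 2dr cosθ = |CA|² = 0.159384 m²;  d cosθ + r = +0.26115 m.
|ω_lever| = |0.1336·6.597·+0.26115| / 0.159384 = 1.4442 rad/s.

1.44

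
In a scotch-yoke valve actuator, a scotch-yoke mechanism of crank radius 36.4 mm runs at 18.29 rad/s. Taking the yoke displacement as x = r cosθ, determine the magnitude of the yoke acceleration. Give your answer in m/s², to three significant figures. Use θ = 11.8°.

ω = 18.29 rad/s
x = r cosθ ⇒ ẍ = −rω² cosθ (ω constant).
|a| = rω²|cosθ| = 0.0364·(18.29)²·|cos 11.8°| = 11.919 m/s².

11.9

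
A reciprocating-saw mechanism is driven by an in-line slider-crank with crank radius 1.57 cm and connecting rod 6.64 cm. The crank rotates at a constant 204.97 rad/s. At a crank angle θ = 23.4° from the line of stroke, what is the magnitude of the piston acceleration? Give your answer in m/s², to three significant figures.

714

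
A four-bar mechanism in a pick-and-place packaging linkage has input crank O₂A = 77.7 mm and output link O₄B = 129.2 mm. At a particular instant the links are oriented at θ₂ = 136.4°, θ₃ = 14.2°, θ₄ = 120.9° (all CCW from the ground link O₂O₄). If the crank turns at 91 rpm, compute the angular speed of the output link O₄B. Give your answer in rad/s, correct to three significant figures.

ω₂ = 9.529 rad/s (from 91 rpm).
Differentiating the loop-closure r₂e^{iθ₂}+r₃e^{iθ₃}=r₁+r₄e^{iθ₄} gives r₂ω₂e^{iθ₂}+r₃ω₃e^{iθ₃}=r₄ω₄e^{iθ₄}.
Eliminating the other unknown: ω₄ = r₂ω₂ sin(θ₂−θ₃) / [r₄ sin(θ₄−θ₃)].
Numerator sine = +0.84619; denominator sine = +0.95782.
Result = 0.0777·9.529·(+0.84619) / (0.1292·(+0.95782)) = +5.0631 rad/s; magnitude 5.0631 rad/s.

5.06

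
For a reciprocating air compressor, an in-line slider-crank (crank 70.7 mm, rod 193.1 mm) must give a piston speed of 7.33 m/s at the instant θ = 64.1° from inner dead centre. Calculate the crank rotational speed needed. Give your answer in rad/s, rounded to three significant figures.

For an in-line slider-crank, |v_piston| = rω|sinθ|·[1 + r cosθ/√(L² − r² sin²θ)].
With r = 0.0707 m, L = 0.1931 m, θ = 64.1°: the bracketed kinematic factor |dx/dθ| = 0.074371 m.
ω = v/|dx/dθ| = 7.33/0.074371 = 98.56 rad/s.

98.6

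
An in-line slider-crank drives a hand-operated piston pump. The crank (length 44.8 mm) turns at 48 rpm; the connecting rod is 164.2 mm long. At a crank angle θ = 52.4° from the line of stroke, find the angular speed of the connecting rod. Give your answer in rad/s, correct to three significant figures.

ω = 5.027 rad/s (converted from 48 rpm).
The rod makes angle φ with the slider axis where L sinφ = r sinθ; differentiating, L cosφ·φ̇ = r ω cosθ.
L cosφ = √(L² − r² sin²θ) = 0.16032 m.
|ω_rod| = r ω |cosθ| / √(L² − r² sin²θ) = 0.0448·5.027·0.61015/0.16032 = 0.85704 rad/s.

0.857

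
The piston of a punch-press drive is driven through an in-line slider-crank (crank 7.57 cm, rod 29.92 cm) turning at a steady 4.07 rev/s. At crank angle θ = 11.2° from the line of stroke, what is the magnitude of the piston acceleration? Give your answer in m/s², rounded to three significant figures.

ω = 2π·4.07 = 25.57 rad/s
x(θ) = r cosθ + √(L² − r² sin²θ); with ω constant, a = ω²·d²x/dθ².
d²x/dθ² = −r cosθ − r²(cos2θ)/√u − r⁴ sin²2θ/(4u^{3/2}),  u = L² − r² sin²θ = 0.0893044 m².
Substituting r = 0.0757 m, L = 0.2992 m, θ = 11.2°: d²x/dθ² = -0.092032 m.
a = ω²·d²x/dθ² = (25.57)²·(-0.092032) = -60.185 m/s²;  |a| = 60.185 m/s².

60.2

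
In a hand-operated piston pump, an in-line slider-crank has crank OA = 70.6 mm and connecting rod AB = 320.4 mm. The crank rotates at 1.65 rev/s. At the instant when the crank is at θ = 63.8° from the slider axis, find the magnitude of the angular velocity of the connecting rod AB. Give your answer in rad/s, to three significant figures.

1.03

ω = 10.37 rad/s (converted from 1.65 rev/s).
The rod makes angle φ with the slider axis where L sinφ = r sinθ; differentiating, L cosφ·φ̇ = r ω cosθ.
L cosφ = √(L² − r² sin²θ) = 0.31408 m.
|ω_rod| = r ω |cosθ| / √(L² − r² sin²θ) = 0.0706·10.37·0.44151/0.31408 = 1.0289 rad/s.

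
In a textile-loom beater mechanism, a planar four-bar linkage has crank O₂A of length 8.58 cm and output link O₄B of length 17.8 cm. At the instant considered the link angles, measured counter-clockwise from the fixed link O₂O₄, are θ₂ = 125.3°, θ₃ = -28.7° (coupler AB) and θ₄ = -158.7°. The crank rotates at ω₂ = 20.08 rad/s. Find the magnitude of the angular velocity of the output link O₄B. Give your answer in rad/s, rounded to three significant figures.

ω₂ = 20.08 rad/s
Differentiating the loop-closure r₂e^{iθ₂}+r₃e^{iθ₃}=r₁+r₄e^{iθ₄} gives r₂ω₂e^{iθ₂}+r₃ω₃e^{iθ₃}=r₄ω₄e^{iθ₄}.
Eliminating the other unknown: ω₄ = r₂ω₂ sin(θ₂−θ₃) / [r₄ sin(θ₄−θ₃)].
Numerator sine = +0.43837; denominator sine = -0.76604.
Result = 0.0858·20.08·(+0.43837) / (0.178·(-0.76604)) = -5.5388 rad/s; magnitude 5.5388 rad/s.

5.54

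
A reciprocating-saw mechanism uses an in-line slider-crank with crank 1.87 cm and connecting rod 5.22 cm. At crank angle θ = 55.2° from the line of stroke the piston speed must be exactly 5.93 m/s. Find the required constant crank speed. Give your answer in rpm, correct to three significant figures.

For an in-line slider-crank, |v_piston| = rω|sinθ|·[1 + r cosθ/√(L² − r² sin²θ)].
With r = 0.0187 m, L = 0.0522 m, θ = 55.2°: the bracketed kinematic factor |dx/dθ| = 0.01864 m.
ω = v/|dx/dθ| = 5.93/0.01864 = 318.13 rad/s.
N = 60ω/(2π) = 3037.9 rpm.

3040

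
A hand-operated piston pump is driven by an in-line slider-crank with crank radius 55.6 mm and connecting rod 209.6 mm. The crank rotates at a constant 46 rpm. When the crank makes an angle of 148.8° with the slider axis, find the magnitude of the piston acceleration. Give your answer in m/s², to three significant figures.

0.939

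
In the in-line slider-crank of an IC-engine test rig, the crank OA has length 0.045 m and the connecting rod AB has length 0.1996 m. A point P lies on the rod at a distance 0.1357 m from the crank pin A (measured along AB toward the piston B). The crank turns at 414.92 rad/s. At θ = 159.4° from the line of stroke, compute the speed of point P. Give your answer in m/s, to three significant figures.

ω = 414.9 rad/s.  Crank-pin speed |V_A| = rω = 18.671 m/s, perpendicular to OA.
Rod angle: sinφ = −(r/L) sinθ ⇒ φ = -4.550°; ω_rod = −rω cosθ/√(L²−r²sin²θ) = +87.84 rad/s.
V_P = V_A + ω_rod × AP, with AP = 0.1357 m along the rod.
Components: V_Px = −rω sinθ − a·ω_rod·sinφ = -5.6239 m/s;  V_Py = rω cosθ + a·ω_rod·cosφ = -5.5953 m/s.
|V_P| = √(V_Px² + V_Py²) = 7.9331 m/s.

7.93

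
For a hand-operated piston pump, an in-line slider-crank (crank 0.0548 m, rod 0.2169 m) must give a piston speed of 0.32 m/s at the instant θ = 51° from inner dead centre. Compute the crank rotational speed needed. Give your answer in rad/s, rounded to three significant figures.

For an in-line slider-crank, |v_piston| = rω|sinθ|·[1 + r cosθ/√(L² − r² sin²θ)].
With r = 0.0548 m, L = 0.2169 m, θ = 51°: the bracketed kinematic factor |dx/dθ| = 0.049493 m.
ω = v/|dx/dθ| = 0.32/0.049493 = 6.4655 rad/s.

6.47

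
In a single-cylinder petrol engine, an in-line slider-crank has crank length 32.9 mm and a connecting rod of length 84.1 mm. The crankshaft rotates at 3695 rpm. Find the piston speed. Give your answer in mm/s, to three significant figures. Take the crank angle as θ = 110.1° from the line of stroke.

ω = 2π·3695/60 = 386.9 rad/s
For an in-line slider-crank, x = r cosθ + √(L² − r² sin²θ), so v = −rω sinθ·[1 + r cosθ/√(L² − r² sin²θ)].
With r = 0.0329 m, L = 0.0841 m, θ = 110.1°: √(L² − r² sin²θ) = 0.078219 m.
v = −0.0329·386.9·0.93909·[1 + 0.0329·-0.34366/0.078219] = -10.227 m/s.
|v| = 10.227 m/s = 10227 mm/s.

10200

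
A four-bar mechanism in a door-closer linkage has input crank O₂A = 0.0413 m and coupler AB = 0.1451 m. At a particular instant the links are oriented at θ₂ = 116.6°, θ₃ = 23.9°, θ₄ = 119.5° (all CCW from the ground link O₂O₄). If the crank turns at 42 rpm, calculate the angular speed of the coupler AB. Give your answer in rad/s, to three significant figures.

ω₂ = 4.398 rad/s (from 42 rpm).
Differentiating the loop-closure r₂e^{iθ₂}+r₃e^{iθ₃}=r₁+r₄e^{iθ₄} gives r₂ω₂e^{iθ₂}+r₃ω₃e^{iθ₃}=r₄ω₄e^{iθ₄}.
Eliminating the other unknown: ω₃ = r₂ω₂ sin(θ₄−θ₂) / [r₃ sin(θ₃−θ₄)].
Numerator sine = +0.05059; denominator sine = -0.99523.
Result = 0.0413·4.398·(+0.05059) / (0.1451·(-0.99523)) = -0.06364 rad/s; magnitude 0.06364 rad/s.

0.0636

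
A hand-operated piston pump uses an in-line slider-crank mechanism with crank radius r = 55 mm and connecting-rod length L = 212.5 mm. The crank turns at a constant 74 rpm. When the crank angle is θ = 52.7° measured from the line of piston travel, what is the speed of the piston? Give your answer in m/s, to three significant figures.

0.393

ω = 2π·74/60 = 7.749 rad/s
For an in-line slider-crank, x = r cosθ + √(L² − r² sin²θ), so v = −rω sinθ·[1 + r cosθ/√(L² − r² sin²θ)].
With r = 0.055 m, L = 0.2125 m, θ = 52.7°: √(L² − r² sin²θ) = 0.20795 m.
v = −0.055·7.749·0.79547·[1 + 0.055·0.60599/0.20795] = -0.39338 m/s.
|v| = 0.39338 m/s.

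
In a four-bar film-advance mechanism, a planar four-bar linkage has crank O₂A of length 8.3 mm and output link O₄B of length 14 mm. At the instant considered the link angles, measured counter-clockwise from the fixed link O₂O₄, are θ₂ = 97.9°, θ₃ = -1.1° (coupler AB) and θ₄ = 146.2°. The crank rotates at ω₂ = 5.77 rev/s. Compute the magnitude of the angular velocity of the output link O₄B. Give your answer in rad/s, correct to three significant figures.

39.3

ω₂ = 36.25 rad/s (from 5.77 rev/s).
Differentiating the loop-closure r₂e^{iθ₂}+r₃e^{iθ₃}=r₁+r₄e^{iθ₄} gives r₂ω₂e^{iθ₂}+r₃ω₃e^{iθ₃}=r₄ω₄e^{iθ₄}.
Eliminating the other unknown: ω₄ = r₂ω₂ sin(θ₂−θ₃) / [r₄ sin(θ₄−θ₃)].
Numerator sine = +0.98769; denominator sine = +0.54024.
Result = 0.0083·36.25·(+0.98769) / (0.014·(+0.54024)) = +39.295 rad/s; magnitude 39.295 rad/s.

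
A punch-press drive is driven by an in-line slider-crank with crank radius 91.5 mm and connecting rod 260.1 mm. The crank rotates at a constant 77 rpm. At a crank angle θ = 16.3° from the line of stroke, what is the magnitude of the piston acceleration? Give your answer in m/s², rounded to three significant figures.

7.50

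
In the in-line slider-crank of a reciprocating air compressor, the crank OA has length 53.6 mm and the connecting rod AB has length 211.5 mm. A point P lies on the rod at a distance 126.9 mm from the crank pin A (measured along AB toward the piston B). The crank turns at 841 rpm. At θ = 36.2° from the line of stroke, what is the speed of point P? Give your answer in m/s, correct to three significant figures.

3.48

ω = 88.07 rad/s.  Crank-pin speed |V_A| = rω = 4.7205 m/s, perpendicular to OA.
Rod angle: sinφ = −(r/L) sinθ ⇒ φ = -8.608°; ω_rod = −rω cosθ/√(L²−r²sin²θ) = -18.216 rad/s.
V_P = V_A + ω_rod × AP, with AP = 0.1269 m along the rod.
Components: V_Px = −rω sinθ − a·ω_rod·sinφ = -3.134 m/s;  V_Py = rω cosθ + a·ω_rod·cosφ = +1.5237 m/s.
|V_P| = √(V_Px² + V_Py²) = 3.4847 m/s.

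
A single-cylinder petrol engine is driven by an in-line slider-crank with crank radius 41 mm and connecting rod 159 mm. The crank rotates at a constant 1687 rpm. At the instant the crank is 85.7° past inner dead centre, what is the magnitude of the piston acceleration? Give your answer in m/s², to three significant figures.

ω = 2π·1687/60 = 176.7 rad/s
x(θ) = r cosθ + √(L² − r² sin²θ); with ω constant, a = ω²·d²x/dθ².
d²x/dθ² = −r cosθ − r²(cos2θ)/√u − r⁴ sin²2θ/(4u^{3/2}),  u = L² − r² sin²θ = 0.0236095 m².
Substituting r = 0.041 m, L = 0.159 m, θ = 85.7°: d²x/dθ² = +0.0077387 m.
a = ω²·d²x/dθ² = (176.7)²·(+0.0077387) = +241.52 m/s²;  |a| = 241.52 m/s².

242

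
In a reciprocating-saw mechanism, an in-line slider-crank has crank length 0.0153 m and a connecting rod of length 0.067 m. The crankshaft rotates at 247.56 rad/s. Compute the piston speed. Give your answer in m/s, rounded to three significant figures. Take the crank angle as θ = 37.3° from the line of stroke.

ω = 247.6 rad/s
For an in-line slider-crank, x = r cosθ + √(L² − r² sin²θ), so v = −rω sinθ·[1 + r cosθ/√(L² − r² sin²θ)].
With r = 0.0153 m, L = 0.067 m, θ = 37.3°: √(L² − r² sin²θ) = 0.066355 m.
v = −0.0153·247.6·0.60599·[1 + 0.0153·0.79547/0.066355] = -2.7163 m/s.
|v| = 2.7163 m/s.

2.72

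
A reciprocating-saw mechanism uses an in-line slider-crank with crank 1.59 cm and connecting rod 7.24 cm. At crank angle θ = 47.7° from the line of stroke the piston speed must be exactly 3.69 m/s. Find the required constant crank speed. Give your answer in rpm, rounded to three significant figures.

For an in-line slider-crank, |v_piston| = rω|sinθ|·[1 + r cosθ/√(L² − r² sin²θ)].
With r = 0.0159 m, L = 0.0724 m, θ = 47.7°: the bracketed kinematic factor |dx/dθ| = 0.013522 m.
ω = v/|dx/dθ| = 3.69/0.013522 = 272.89 rad/s.
N = 60ω/(2π) = 2606 rpm.

2610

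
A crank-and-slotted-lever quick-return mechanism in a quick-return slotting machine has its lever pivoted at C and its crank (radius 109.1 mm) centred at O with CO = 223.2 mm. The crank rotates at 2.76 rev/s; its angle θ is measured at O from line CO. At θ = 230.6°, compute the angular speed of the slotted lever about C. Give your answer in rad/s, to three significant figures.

2.00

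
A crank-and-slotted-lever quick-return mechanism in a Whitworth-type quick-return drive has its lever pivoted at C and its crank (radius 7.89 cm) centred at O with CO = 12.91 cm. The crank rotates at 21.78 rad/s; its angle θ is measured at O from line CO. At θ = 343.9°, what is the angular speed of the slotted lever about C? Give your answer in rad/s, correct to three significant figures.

8.21

ω = 21.78 rad/s
Crank pin A relative to C: A = (d + r cosθ, r sinθ); lever angle φ = atan2(r sinθ, d + r cosθ).
Differentiating tanφ: φ̇ = rω(d cosθ + r)/(d² + r² + 2dr cosθ).
d² + r² + 2dr cosθ = |CA|² = 0.042465 m²;  d cosθ + r = +0.20294 m.
|ω_lever| = |0.0789·21.78·+0.20294| / 0.042465 = 8.2123 rad/s.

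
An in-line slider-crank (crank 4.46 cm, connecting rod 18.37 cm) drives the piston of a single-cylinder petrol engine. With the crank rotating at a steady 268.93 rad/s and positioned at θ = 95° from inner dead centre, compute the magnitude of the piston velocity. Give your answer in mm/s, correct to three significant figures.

ω = 268.9 rad/s
For an in-line slider-crank, x = r cosθ + √(L² − r² sin²θ), so v = −rω sinθ·[1 + r cosθ/√(L² − r² sin²θ)].
With r = 0.0446 m, L = 0.1837 m, θ = 95°: √(L² − r² sin²θ) = 0.17825 m.
v = −0.0446·268.9·0.99619·[1 + 0.0446·-0.08716/0.17825] = -11.688 m/s.
|v| = 11.688 m/s = 11688 mm/s.

11700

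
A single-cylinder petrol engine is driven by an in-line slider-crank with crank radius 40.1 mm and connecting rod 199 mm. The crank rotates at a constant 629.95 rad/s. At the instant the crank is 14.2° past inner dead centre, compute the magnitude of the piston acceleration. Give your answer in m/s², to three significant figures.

ω = 630 rad/s
x(θ) = r cosθ + √(L² − r² sin²θ); with ω constant, a = ω²·d²x/dθ².
d²x/dθ² = −r cosθ − r²(cos2θ)/√u − r⁴ sin²2θ/(4u^{3/2}),  u = L² − r² sin²θ = 0.0395042 m².
Substituting r = 0.0401 m, L = 0.199 m, θ = 14.2°: d²x/dθ² = -0.04601 m.
a = ω²·d²x/dθ² = (630)²·(-0.04601) = -18258 m/s²;  |a| = 18258 m/s².

18300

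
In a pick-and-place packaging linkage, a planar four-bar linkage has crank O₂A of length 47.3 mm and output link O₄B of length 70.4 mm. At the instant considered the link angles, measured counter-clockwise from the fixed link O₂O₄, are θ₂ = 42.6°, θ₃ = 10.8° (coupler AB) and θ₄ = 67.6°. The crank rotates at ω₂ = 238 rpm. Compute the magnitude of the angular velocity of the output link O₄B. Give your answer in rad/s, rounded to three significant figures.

10.5

ω₂ = 24.92 rad/s (from 238 rpm).
Differentiating the loop-closure r₂e^{iθ₂}+r₃e^{iθ₃}=r₁+r₄e^{iθ₄} gives r₂ω₂e^{iθ₂}+r₃ω₃e^{iθ₃}=r₄ω₄e^{iθ₄}.
Eliminating the other unknown: ω₄ = r₂ω₂ sin(θ₂−θ₃) / [r₄ sin(θ₄−θ₃)].
Numerator sine = +0.52696; denominator sine = +0.83676.
Result = 0.0473·24.92·(+0.52696) / (0.0704·(+0.83676)) = +10.545 rad/s; magnitude 10.545 rad/s.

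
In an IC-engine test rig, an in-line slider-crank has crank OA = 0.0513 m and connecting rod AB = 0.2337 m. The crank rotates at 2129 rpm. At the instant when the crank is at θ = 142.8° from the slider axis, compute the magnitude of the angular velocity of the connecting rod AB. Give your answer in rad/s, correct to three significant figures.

ω = 222.9 rad/s (converted from 2129 rpm).
The rod makes angle φ with the slider axis where L sinφ = r sinθ; differentiating, L cosφ·φ̇ = r ω cosθ.
L cosφ = √(L² − r² sin²θ) = 0.23163 m.
|ω_rod| = r ω |cosθ| / √(L² − r² sin²θ) = 0.0513·222.9·0.79653/0.23163 = 39.33 rad/s.

39.3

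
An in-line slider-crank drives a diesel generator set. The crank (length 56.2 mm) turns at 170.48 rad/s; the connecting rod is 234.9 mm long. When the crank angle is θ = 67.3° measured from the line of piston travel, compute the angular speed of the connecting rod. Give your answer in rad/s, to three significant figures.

ω = 170.5 rad/s
The rod makes angle φ with the slider axis where L sinφ = r sinθ; differentiating, L cosφ·φ̇ = r ω cosθ.
L cosφ = √(L² − r² sin²θ) = 0.22911 m.
|ω_rod| = r ω |cosθ| / √(L² − r² sin²θ) = 0.0562·170.5·0.38591/0.22911 = 16.138 rad/s.

16.1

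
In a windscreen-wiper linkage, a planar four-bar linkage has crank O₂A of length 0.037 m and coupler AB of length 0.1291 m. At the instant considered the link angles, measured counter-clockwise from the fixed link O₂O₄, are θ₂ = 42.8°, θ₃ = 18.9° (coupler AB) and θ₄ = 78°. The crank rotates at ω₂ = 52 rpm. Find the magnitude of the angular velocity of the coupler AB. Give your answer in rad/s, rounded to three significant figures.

ω₂ = 5.445 rad/s (from 52 rpm).
Differentiating the loop-closure r₂e^{iθ₂}+r₃e^{iθ₃}=r₁+r₄e^{iθ₄} gives r₂ω₂e^{iθ₂}+r₃ω₃e^{iθ₃}=r₄ω₄e^{iθ₄}.
Eliminating the other unknown: ω₃ = r₂ω₂ sin(θ₄−θ₂) / [r₃ sin(θ₃−θ₄)].
Numerator sine = +0.57643; denominator sine = -0.85806.
Result = 0.037·5.445·(+0.57643) / (0.1291·(-0.85806)) = -1.0484 rad/s; magnitude 1.0484 rad/s.

1.05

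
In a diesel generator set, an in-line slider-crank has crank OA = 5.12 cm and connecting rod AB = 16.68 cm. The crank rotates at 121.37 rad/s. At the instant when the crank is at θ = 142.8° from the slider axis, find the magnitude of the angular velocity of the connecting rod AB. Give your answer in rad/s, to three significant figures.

30.2

ω = 121.4 rad/s
The rod makes angle φ with the slider axis where L sinφ = r sinθ; differentiating, L cosφ·φ̇ = r ω cosθ.
L cosφ = √(L² − r² sin²θ) = 0.1639 m.
|ω_rod| = r ω |cosθ| / √(L² − r² sin²θ) = 0.0512·121.4·0.79653/0.1639 = 30.199 rad/s.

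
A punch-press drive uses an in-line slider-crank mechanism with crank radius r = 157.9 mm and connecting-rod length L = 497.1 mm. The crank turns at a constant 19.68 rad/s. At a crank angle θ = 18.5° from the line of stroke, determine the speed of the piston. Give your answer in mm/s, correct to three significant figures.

1280

ω = 19.68 rad/s
For an in-line slider-crank, x = r cosθ + √(L² − r² sin²θ), so v = −rω sinθ·[1 + r cosθ/√(L² − r² sin²θ)].
With r = 0.1579 m, L = 0.4971 m, θ = 18.5°: √(L² − r² sin²θ) = 0.49457 m.
v = −0.1579·19.68·0.31730·[1 + 0.1579·0.94832/0.49457] = -1.2846 m/s.
|v| = 1.2846 m/s = 1284.6 mm/s.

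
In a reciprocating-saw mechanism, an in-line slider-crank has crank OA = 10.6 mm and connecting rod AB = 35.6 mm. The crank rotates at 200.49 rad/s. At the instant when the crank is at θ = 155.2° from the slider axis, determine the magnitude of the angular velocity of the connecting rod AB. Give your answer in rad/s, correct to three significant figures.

ω = 200.5 rad/s
The rod makes angle φ with the slider axis where L sinφ = r sinθ; differentiating, L cosφ·φ̇ = r ω cosθ.
L cosφ = √(L² − r² sin²θ) = 0.035321 m.
|ω_rod| = r ω |cosθ| / √(L² − r² sin²θ) = 0.0106·200.5·0.90778/0.035321 = 54.619 rad/s.

54.6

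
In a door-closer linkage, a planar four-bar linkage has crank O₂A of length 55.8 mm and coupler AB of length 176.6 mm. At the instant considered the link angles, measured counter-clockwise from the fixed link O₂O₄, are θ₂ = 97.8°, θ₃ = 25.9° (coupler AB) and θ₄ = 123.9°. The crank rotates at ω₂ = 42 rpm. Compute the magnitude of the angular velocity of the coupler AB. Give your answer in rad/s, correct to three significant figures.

0.617

ω₂ = 4.398 rad/s (from 42 rpm).
Differentiating the loop-closure r₂e^{iθ₂}+r₃e^{iθ₃}=r₁+r₄e^{iθ₄} gives r₂ω₂e^{iθ₂}+r₃ω₃e^{iθ₃}=r₄ω₄e^{iθ₄}.
Eliminating the other unknown: ω₃ = r₂ω₂ sin(θ₄−θ₂) / [r₃ sin(θ₃−θ₄)].
Numerator sine = +0.43994; denominator sine = -0.99027.
Result = 0.0558·4.398·(+0.43994) / (0.1766·(-0.99027)) = -0.61739 rad/s; magnitude 0.61739 rad/s.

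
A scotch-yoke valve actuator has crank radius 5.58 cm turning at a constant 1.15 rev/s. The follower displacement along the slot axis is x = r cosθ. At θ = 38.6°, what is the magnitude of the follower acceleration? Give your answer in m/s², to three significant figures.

ω = 7.226 rad/s (from 1.15 rev/s).
x = r cosθ ⇒ ẍ = −rω² cosθ (ω constant).
|a| = rω²|cosθ| = 0.0558·(7.226)²·|cos 38.6°| = 2.2768 m/s².

2.28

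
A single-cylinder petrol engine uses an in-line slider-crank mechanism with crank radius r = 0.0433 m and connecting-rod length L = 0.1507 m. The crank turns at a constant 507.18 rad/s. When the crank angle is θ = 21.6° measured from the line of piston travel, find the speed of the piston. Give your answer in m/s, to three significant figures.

ω = 507.2 rad/s
For an in-line slider-crank, x = r cosθ + √(L² − r² sin²θ), so v = −rω sinθ·[1 + r cosθ/√(L² − r² sin²θ)].
With r = 0.0433 m, L = 0.1507 m, θ = 21.6°: √(L² − r² sin²θ) = 0.14985 m.
v = −0.0433·507.2·0.36812·[1 + 0.0433·0.92978/0.14985] = -10.256 m/s.
|v| = 10.256 m/s.

10.3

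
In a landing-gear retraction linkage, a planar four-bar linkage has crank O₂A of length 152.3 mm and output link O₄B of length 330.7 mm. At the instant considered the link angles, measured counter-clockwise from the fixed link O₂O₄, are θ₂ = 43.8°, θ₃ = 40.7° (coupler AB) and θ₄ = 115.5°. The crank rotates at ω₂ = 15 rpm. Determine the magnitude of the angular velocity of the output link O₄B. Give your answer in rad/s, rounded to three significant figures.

ω₂ = 1.571 rad/s (from 15 rpm).
Differentiating the loop-closure r₂e^{iθ₂}+r₃e^{iθ₃}=r₁+r₄e^{iθ₄} gives r₂ω₂e^{iθ₂}+r₃ω₃e^{iθ₃}=r₄ω₄e^{iθ₄}.
Eliminating the other unknown: ω₄ = r₂ω₂ sin(θ₂−θ₃) / [r₄ sin(θ₄−θ₃)].
Numerator sine = +0.05408; denominator sine = +0.96502.
Result = 0.1523·1.571·(+0.05408) / (0.3307·(+0.96502)) = +0.040539 rad/s; magnitude 0.040539 rad/s.

0.0405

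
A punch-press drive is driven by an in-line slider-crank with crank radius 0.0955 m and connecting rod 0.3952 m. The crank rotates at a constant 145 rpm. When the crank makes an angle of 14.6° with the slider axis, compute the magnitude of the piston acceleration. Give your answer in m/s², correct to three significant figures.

26.0

ω = 2π·145/60 = 15.18 rad/s
x(θ) = r cosθ + √(L² − r² sin²θ); with ω constant, a = ω²·d²x/dθ².
d²x/dθ² = −r cosθ − r²(cos2θ)/√u − r⁴ sin²2θ/(4u^{3/2}),  u = L² − r² sin²θ = 0.155604 m².
Substituting r = 0.0955 m, L = 0.3952 m, θ = 14.6°: d²x/dθ² = -0.11268 m.
a = ω²·d²x/dθ² = (15.18)²·(-0.11268) = -25.98 m/s²;  |a| = 25.98 m/s².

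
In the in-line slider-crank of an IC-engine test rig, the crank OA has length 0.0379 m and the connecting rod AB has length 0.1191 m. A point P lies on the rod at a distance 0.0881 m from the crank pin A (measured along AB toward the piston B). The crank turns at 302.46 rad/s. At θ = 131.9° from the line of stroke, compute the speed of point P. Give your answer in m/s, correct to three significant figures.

7.42

ω = 302.5 rad/s.  Crank-pin speed |V_A| = rω = 11.463 m/s, perpendicular to OA.
Rod angle: sinφ = −(r/L) sinθ ⇒ φ = -13.701°; ω_rod = −rω cosθ/√(L²−r²sin²θ) = +66.161 rad/s.
V_P = V_A + ω_rod × AP, with AP = 0.0881 m along the rod.
Components: V_Px = −rω sinθ − a·ω_rod·sinφ = -7.1516 m/s;  V_Py = rω cosθ + a·ω_rod·cosφ = -1.9926 m/s.
|V_P| = √(V_Px² + V_Py²) = 7.4241 m/s.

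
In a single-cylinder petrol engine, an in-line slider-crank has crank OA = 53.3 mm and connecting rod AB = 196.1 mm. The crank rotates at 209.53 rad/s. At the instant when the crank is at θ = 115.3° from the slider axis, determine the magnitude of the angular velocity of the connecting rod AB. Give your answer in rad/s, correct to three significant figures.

25.1

ω = 209.5 rad/s
The rod makes angle φ with the slider axis where L sinφ = r sinθ; differentiating, L cosφ·φ̇ = r ω cosθ.
L cosφ = √(L² − r² sin²θ) = 0.19009 m.
|ω_rod| = r ω |cosθ| / √(L² − r² sin²θ) = 0.0533·209.5·0.42736/0.19009 = 25.108 rad/s.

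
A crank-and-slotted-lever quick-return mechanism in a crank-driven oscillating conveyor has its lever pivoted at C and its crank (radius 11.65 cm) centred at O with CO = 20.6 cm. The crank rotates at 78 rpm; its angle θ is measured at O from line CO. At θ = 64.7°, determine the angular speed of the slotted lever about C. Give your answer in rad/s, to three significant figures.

ω = 8.168 rad/s (from 78 rpm).
Crank pin A relative to C: A = (d + r cosθ, r sinθ); lever angle φ = atan2(r sinθ, d + r cosθ).
Differentiating tanφ: φ̇ = rω(d cosθ + r)/(d² + r² + 2dr cosθ).
d² + r² + 2dr cosθ = |CA|² = 0.0765206 m²;  d cosθ + r = +0.20454 m.
|ω_lever| = |0.1165·8.168·+0.20454| / 0.0765206 = 2.5435 rad/s.

2.54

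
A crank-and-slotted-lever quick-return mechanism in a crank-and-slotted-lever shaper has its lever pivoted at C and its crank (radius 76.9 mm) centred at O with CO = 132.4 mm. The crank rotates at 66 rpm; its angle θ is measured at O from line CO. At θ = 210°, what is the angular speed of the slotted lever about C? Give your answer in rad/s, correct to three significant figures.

3.46

ω = 6.912 rad/s (from 66 rpm).
Crank pin A relative to C: A = (d + r cosθ, r sinθ); lever angle φ = atan2(r sinθ, d + r cosθ).
Differentiating tanφ: φ̇ = rω(d cosθ + r)/(d² + r² + 2dr cosθ).
d² + r² + 2dr cosθ = |CA|² = 0.00580839 m²;  d cosθ + r = -0.037762 m.
|ω_lever| = |0.0769·6.912·-0.037762| / 0.00580839 = 3.4554 rad/s.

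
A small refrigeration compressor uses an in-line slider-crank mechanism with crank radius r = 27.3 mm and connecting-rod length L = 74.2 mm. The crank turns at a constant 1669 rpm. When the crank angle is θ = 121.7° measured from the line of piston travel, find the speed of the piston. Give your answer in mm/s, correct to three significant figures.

3230

ω = 2π·1669/60 = 174.8 rad/s
For an in-line slider-crank, x = r cosθ + √(L² − r² sin²θ), so v = −rω sinθ·[1 + r cosθ/√(L² − r² sin²θ)].
With r = 0.0273 m, L = 0.0742 m, θ = 121.7°: √(L² − r² sin²θ) = 0.070471 m.
v = −0.0273·174.8·0.85081·[1 + 0.0273·-0.52547/0.070471] = -3.2332 m/s.
|v| = 3.2332 m/s = 3233.2 mm/s.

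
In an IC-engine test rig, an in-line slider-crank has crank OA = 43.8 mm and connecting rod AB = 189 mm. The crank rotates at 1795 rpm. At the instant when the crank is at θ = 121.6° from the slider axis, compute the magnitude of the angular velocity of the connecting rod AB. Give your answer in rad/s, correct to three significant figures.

ω = 188 rad/s (converted from 1795 rpm).
The rod makes angle φ with the slider axis where L sinφ = r sinθ; differentiating, L cosφ·φ̇ = r ω cosθ.
L cosφ = √(L² − r² sin²θ) = 0.18528 m.
|ω_rod| = r ω |cosθ| / √(L² − r² sin²θ) = 0.0438·188·0.52399/0.18528 = 23.284 rad/s.

23.3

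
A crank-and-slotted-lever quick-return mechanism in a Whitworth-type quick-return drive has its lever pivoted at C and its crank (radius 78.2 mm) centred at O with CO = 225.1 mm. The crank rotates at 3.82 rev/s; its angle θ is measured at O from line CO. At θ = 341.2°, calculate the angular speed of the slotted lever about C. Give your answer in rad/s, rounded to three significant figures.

ω = 24 rad/s (from 3.82 rev/s).
Crank pin A relative to C: A = (d + r cosθ, r sinθ); lever angle φ = atan2(r sinθ, d + r cosθ).
Differentiating tanφ: φ̇ = rω(d cosθ + r)/(d² + r² + 2dr cosθ).
d² + r² + 2dr cosθ = |CA|² = 0.0901126 m²;  d cosθ + r = +0.29129 m.
|ω_lever| = |0.0782·24·+0.29129| / 0.0901126 = 6.0672 rad/s.

6.07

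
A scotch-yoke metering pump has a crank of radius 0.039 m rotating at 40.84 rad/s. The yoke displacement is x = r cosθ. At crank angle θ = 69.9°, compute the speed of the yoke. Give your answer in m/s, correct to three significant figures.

ω = 40.84 rad/s
x = r cosθ ⇒ ẋ = −rω sinθ.
|v| = rω|sinθ| = 0.039·40.84·|sin 69.9°| = 1.4958 m/s.

1.50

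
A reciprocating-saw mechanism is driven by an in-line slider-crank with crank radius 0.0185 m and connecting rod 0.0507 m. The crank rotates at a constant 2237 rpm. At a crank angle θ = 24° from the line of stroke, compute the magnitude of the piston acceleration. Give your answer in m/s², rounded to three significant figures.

1190

ω = 2π·2237/60 = 234.3 rad/s
x(θ) = r cosθ + √(L² − r² sin²θ); with ω constant, a = ω²·d²x/dθ².
d²x/dθ² = −r cosθ − r²(cos2θ)/√u − r⁴ sin²2θ/(4u^{3/2}),  u = L² − r² sin²θ = 0.00251387 m².
Substituting r = 0.0185 m, L = 0.0507 m, θ = 24°: d²x/dθ² = -0.021596 m.
a = ω²·d²x/dθ² = (234.3)²·(-0.021596) = -1185.1 m/s²;  |a| = 1185.1 m/s².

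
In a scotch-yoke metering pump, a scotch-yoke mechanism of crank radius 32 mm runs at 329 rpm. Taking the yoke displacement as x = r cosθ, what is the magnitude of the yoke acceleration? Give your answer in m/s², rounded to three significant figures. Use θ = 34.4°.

ω = 34.45 rad/s (from 329 rpm).
x = r cosθ ⇒ ẍ = −rω² cosθ (ω constant).
|a| = rω²|cosθ| = 0.032·(34.45)²·|cos 34.4°| = 31.341 m/s².

31.3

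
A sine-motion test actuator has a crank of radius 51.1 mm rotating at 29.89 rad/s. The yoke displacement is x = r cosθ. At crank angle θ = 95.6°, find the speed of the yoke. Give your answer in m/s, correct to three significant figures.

ω = 29.89 rad/s
x = r cosθ ⇒ ẋ = −rω sinθ.
|v| = rω|sinθ| = 0.0511·29.89·|sin 95.6°| = 1.5201 m/s.

1.52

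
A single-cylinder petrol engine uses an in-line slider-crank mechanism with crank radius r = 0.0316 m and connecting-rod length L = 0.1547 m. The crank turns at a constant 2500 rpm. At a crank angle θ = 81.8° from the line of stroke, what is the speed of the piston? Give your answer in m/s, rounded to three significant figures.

ω = 2π·2500/60 = 261.8 rad/s
For an in-line slider-crank, x = r cosθ + √(L² − r² sin²θ), so v = −rω sinθ·[1 + r cosθ/√(L² − r² sin²θ)].
With r = 0.0316 m, L = 0.1547 m, θ = 81.8°: √(L² − r² sin²θ) = 0.15151 m.
v = −0.0316·261.8·0.98978·[1 + 0.0316·0.14263/0.15151] = -8.4319 m/s.
|v| = 8.4319 m/s.

8.43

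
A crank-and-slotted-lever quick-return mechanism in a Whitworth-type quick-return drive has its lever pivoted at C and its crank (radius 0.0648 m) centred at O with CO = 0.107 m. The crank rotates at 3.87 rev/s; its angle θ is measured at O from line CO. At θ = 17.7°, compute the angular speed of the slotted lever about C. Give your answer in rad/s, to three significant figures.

9.10

ω = 24.32 rad/s (from 3.87 rev/s).
Crank pin A relative to C: A = (d + r cosθ, r sinθ); lever angle φ = atan2(r sinθ, d + r cosθ).
Differentiating tanφ: φ̇ = rω(d cosθ + r)/(d² + r² + 2dr cosθ).
d² + r² + 2dr cosθ = |CA|² = 0.0288588 m²;  d cosθ + r = +0.16673 m.
|ω_lever| = |0.0648·24.32·+0.16673| / 0.0288588 = 9.1036 rad/s.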